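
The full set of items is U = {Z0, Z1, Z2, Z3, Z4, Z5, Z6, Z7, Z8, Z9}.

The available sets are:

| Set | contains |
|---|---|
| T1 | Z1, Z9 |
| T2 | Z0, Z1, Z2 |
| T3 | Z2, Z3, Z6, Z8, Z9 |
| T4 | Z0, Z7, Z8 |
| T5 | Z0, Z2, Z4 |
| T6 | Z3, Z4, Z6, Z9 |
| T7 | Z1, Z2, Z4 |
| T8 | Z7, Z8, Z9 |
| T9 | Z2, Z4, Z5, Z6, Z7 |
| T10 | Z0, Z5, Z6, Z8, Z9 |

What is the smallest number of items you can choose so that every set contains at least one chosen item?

H = {Z0, Z2, Z9} meets every set (each contains at least one member of H), and |H| = 3.
No choice of 2 items meets every set, so 3 is the minimum.

3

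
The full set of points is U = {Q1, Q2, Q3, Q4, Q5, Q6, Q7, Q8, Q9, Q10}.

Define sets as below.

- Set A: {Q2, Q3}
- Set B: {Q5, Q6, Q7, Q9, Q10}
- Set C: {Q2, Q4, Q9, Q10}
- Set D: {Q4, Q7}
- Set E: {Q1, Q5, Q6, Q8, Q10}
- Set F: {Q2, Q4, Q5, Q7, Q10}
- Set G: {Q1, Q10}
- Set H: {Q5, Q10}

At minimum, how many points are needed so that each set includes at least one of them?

3

Take T = {Q3, Q7, Q10}. Each listed set contains at least one of these, so T is a hitting set of size 3.
The sets A, D, E are pairwise disjoint, so any hitting set needs a separate point for each — at least 3. Hence 3 is optimal.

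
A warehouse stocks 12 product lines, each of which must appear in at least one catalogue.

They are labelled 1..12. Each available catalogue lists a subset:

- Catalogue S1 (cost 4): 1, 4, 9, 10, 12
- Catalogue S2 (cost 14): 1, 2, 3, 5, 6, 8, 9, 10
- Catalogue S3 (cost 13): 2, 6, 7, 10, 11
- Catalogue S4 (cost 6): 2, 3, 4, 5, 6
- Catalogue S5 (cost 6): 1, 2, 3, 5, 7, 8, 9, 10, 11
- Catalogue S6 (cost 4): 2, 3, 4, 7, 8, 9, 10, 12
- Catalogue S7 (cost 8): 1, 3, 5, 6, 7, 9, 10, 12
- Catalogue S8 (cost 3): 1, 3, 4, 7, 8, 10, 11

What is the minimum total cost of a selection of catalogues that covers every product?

13

S4, S6, S8 together cover every product (S4 ∪ S6 ∪ S8 = {1, 2, 3, 4, 5, 6, 7, 8, 9, 10, 11, 12}); total cost 6 + 4 + 3 = 13.
No covering selection has total cost below 13.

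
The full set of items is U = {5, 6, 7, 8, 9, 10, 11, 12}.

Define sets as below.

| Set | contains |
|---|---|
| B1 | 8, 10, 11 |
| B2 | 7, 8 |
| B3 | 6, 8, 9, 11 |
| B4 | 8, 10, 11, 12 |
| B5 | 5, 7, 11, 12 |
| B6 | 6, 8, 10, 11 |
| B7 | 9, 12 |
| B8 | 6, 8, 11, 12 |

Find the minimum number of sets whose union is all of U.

3

B5 and B6 and B7 together: B5 ∪ B6 ∪ B7 = {5, 6, 7, 8, 9, 10, 11, 12} — every item is covered.
Only B5 contains 5, so B5 is forced; the remaining 4 items need at least 2 more sets (each remaining set adds at most 3) — so at least 3 sets are needed, and 3 is optimal.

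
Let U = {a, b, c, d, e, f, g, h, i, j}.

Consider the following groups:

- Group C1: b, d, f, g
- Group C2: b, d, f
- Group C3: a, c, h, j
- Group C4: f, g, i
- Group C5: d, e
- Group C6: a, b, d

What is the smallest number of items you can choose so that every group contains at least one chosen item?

3

The 3 items {d, h, i} hit every group.
The groups C3, C4, C5 are pairwise disjoint, so any hitting set needs a separate item for each — at least 3. Hence 3 is optimal.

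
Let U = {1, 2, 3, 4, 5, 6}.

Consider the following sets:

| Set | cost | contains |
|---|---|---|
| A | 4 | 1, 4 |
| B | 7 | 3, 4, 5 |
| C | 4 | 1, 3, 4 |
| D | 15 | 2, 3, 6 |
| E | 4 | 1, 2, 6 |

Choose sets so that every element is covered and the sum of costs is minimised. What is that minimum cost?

11

B, E together cover every element (B ∪ E = {1, 2, 3, 4, 5, 6}); total cost 7 + 4 = 11.
The greedy pick C, E, B costs 15; no covering selection beats 11.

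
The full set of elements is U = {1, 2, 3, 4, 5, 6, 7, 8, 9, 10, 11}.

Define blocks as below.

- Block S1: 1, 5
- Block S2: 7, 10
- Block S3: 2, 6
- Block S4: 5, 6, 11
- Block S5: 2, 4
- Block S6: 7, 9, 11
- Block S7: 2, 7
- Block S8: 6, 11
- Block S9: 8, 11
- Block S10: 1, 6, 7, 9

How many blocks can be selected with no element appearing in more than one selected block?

S1, S2, S5, S9 are pairwise disjoint (S1={1,5}; S2={7,10}; S5={2,4}; S9={8,11}).
Every remaining block overlaps one of these, and no 5 of the listed blocks are pairwise disjoint, so 4 is the maximum.

4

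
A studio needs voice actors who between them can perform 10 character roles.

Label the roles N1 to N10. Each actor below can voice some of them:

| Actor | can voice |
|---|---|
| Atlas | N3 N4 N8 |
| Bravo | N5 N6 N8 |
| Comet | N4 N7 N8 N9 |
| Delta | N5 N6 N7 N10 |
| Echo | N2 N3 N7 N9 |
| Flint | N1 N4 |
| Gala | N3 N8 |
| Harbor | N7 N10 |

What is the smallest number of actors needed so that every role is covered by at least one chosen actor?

Bravo and Echo and Flint and Harbor together: Bravo ∪ Echo ∪ Flint ∪ Harbor = {N1, N2, N3, N4, N5, N6, N7, N8, N9, N10} — every role is covered.
No 3 of the 8 actors cover everything (all 56 combinations miss at least one role), so 4 is optimal.

4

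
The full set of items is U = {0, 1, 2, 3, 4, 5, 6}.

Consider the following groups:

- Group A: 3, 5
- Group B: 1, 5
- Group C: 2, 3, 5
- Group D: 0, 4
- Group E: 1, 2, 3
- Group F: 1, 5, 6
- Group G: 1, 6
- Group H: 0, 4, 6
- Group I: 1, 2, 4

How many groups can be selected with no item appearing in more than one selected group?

3

C, D, G are pairwise disjoint (C={2,3,5}; D={0,4}; G={1,6}).
Every remaining group overlaps one of these, and no 4 of the listed groups are pairwise disjoint, so 3 is the maximum.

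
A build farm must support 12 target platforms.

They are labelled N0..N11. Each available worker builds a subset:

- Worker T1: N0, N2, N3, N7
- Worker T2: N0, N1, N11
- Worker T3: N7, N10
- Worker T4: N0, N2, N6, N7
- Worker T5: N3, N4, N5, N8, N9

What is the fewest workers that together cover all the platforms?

4

T2 and T3 and T4 and T5 together: T2 ∪ T3 ∪ T4 ∪ T5 = {N0, N1, N2, N3, N4, N5, N6, N7, N8, N9, N10, N11} — every platform is covered.
No 3 of the 5 workers cover everything (all 10 combinations miss at least one platform), so 4 is optimal.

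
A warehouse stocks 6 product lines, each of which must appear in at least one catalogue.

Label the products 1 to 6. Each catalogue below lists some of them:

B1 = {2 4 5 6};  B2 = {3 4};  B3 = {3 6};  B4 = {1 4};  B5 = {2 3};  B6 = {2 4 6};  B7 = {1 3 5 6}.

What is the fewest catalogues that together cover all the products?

B1 and B7 together: B1 ∪ B7 = {1, 2, 3, 4, 5, 6} — every product is covered.
No single catalogue has all 6 products (the largest, B1, has 4), so 2 is optimal.

2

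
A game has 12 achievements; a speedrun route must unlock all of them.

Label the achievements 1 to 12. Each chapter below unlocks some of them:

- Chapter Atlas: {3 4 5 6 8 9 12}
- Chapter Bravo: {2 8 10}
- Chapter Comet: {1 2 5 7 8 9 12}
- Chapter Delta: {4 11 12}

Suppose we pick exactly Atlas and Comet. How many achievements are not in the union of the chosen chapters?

2

Union of Atlas, Comet = {1, 2, 3, 4, 5, 6, 7, 8, 9, 12}.
Not covered: 10, 11 — 2 achievements.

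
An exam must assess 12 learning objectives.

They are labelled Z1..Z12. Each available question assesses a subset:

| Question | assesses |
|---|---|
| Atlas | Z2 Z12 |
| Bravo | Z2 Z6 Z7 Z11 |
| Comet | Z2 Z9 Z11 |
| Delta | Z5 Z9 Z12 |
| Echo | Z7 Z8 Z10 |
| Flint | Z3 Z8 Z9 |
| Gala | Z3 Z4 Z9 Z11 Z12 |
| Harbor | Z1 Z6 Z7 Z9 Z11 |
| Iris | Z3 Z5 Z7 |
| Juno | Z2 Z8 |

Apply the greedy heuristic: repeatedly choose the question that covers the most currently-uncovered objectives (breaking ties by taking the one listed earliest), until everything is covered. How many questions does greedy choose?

Greedy: pick Gala (covers 5 new) → pick Bravo (covers 3 new) → pick Echo (covers 2 new) → pick Delta (covers 1 new) → pick Harbor (covers 1 new). Total picks: 5.

5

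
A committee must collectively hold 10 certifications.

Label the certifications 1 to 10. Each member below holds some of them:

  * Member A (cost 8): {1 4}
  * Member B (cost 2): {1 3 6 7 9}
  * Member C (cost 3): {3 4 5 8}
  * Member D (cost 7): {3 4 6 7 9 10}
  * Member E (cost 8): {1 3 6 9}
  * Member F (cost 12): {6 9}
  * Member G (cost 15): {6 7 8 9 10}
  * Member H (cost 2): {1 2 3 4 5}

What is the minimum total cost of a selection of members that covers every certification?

12

C, D, H together cover every certification (C ∪ D ∪ H = {1, 2, 3, 4, 5, 6, 7, 8, 9, 10}); total cost 3 + 7 + 2 = 12.
The greedy pick B, H, C, D costs 14; no covering selection beats 12.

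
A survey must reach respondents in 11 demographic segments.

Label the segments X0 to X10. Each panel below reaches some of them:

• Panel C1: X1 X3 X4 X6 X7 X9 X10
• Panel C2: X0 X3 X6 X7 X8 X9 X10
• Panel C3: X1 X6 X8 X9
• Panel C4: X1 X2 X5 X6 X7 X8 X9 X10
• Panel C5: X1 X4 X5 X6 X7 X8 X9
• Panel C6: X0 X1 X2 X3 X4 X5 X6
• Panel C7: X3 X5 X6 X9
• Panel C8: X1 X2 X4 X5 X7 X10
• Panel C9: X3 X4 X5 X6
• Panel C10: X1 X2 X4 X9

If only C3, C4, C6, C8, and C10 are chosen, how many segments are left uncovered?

0

Union of C3, C4, C6, C8, C10 = {X0, X1, X2, X3, X4, X5, X6, X7, X8, X9, X10} — that's every segment, so 0 are uncovered.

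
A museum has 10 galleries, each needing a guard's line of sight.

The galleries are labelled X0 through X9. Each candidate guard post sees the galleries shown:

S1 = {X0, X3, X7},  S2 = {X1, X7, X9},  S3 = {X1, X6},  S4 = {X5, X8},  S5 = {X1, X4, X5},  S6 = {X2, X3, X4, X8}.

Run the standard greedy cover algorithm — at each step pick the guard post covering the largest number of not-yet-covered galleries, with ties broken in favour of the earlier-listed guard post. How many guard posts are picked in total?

Greedy: pick S6 (covers 4 new) → pick S2 (covers 3 new) → pick S1 (covers 1 new) → pick S3 (covers 1 new) → pick S4 (covers 1 new). Total picks: 5.

5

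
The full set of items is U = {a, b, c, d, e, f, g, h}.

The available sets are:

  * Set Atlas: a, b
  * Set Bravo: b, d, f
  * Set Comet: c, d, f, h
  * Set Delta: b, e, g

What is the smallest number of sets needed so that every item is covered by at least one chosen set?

Atlas and Comet and Delta together: Atlas ∪ Comet ∪ Delta = {a, b, c, d, e, f, g, h} — every item is covered.
Only Atlas contains a, so Atlas is forced; the remaining 6 items need at least 2 more sets (each remaining set adds at most 4) — so at least 3 sets are needed, and 3 is optimal.

3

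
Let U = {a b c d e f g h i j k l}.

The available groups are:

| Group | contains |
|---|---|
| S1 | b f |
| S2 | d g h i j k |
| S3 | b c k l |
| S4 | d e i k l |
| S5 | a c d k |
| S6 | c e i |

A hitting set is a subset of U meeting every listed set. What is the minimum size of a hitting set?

T = {b, e, k} meets every group (each contains at least one member of T), and |T| = 3.
No choice of 2 points meets every group, so 3 is the minimum.

3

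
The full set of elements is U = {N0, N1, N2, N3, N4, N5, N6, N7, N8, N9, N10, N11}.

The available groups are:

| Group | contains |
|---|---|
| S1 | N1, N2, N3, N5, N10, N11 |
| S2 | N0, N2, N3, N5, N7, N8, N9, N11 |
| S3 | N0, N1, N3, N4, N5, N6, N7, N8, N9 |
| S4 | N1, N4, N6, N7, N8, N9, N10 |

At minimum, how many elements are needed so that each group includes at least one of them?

2

The 2 elements {N2, N7} hit every group.
No single element lies in every group, so at least 2 are needed and 2 is optimal.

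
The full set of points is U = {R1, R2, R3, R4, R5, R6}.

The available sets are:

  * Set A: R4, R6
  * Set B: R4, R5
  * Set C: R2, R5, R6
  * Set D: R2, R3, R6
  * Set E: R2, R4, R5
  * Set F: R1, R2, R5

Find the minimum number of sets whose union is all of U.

D, E, and F cover everything between them: the union {R1, R2, R3, R4, R5, R6} is all of U.
Only F contains R1, so F is forced; the remaining 3 points need at least 2 more sets (each remaining set adds at most 2) — so at least 3 sets are needed, and 3 is optimal.

3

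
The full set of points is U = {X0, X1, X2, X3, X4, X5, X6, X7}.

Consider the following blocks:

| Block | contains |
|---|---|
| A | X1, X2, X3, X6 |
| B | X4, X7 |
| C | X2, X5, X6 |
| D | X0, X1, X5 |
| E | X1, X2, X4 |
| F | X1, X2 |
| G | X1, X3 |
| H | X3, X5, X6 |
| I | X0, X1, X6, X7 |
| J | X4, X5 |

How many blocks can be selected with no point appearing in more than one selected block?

3

B, F, H are pairwise disjoint (B={X4,X7}; F={X1,X2}; H={X3,X5,X6}).
Every remaining block overlaps one of these, and no 4 of the listed blocks are pairwise disjoint, so 3 is the maximum.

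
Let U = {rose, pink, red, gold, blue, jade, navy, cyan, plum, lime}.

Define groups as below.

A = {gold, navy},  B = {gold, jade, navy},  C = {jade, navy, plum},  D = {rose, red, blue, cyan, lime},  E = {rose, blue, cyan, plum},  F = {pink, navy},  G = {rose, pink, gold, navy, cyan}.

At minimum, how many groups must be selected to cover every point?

3

C and D and G together: C ∪ D ∪ G = {rose, pink, red, gold, blue, jade, navy, cyan, plum, lime} — every point is covered.
Only D contains red, so D is forced; the remaining 5 points need at least 2 more groups (each remaining group adds at most 3) — so at least 3 groups are needed, and 3 is optimal.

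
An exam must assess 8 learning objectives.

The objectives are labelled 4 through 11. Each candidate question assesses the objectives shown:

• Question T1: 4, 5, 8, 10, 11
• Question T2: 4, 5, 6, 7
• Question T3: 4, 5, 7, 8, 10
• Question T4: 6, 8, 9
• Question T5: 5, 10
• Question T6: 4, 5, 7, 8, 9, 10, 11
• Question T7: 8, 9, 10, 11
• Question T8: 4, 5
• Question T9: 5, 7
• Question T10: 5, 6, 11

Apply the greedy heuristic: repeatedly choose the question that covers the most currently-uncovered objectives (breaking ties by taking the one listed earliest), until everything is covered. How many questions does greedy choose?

Greedy: pick T6 (covers 7 new) → pick T2 (covers 1 new). Total picks: 2.

2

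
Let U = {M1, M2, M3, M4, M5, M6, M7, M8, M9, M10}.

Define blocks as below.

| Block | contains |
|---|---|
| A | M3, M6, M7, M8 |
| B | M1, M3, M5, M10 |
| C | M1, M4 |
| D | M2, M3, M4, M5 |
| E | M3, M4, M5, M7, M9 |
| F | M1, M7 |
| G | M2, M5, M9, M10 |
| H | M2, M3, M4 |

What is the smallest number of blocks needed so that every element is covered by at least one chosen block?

3

Take {A, C, G}. Their union is {M1, M2, M3, M4, M5, M6, M7, M8, M9, M10}, which is all 10 elements.
Only A contains M6, so A is forced; the remaining 6 elements need at least 2 more blocks (each remaining block adds at most 4) — so at least 3 blocks are needed, and 3 is optimal.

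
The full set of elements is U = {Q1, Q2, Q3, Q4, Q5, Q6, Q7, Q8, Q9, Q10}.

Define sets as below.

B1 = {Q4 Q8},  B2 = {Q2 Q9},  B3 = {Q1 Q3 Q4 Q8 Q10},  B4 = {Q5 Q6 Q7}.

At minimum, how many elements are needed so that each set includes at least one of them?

H = {Q2, Q4, Q7} meets every set (each contains at least one member of H), and |H| = 3.
The sets B2, B3, B4 are pairwise disjoint, so any hitting set needs a separate element for each — at least 3. Hence 3 is optimal.

3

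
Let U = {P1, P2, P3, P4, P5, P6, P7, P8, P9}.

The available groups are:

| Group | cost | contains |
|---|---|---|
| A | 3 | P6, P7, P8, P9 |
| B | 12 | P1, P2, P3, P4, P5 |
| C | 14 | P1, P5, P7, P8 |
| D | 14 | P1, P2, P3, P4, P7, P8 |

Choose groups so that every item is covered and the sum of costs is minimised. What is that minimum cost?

15

A, B together cover every item (A ∪ B = {P1, P2, P3, P4, P5, P6, P7, P8, P9}); total cost 3 + 12 = 15.
No covering selection has total cost below 15.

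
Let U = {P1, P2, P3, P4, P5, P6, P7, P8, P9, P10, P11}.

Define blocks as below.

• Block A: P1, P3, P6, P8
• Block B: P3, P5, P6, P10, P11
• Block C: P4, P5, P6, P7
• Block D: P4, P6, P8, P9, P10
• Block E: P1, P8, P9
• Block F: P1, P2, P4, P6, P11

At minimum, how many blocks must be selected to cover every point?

4

B, C, D, and F cover everything between them: the union {P1, P2, P3, P4, P5, P6, P7, P8, P9, P10, P11} is all of U.
Only C contains P7, so C is forced; the remaining 7 points need at least 3 more blocks (each remaining block adds at most 3) — so at least 4 blocks are needed, and 4 is optimal.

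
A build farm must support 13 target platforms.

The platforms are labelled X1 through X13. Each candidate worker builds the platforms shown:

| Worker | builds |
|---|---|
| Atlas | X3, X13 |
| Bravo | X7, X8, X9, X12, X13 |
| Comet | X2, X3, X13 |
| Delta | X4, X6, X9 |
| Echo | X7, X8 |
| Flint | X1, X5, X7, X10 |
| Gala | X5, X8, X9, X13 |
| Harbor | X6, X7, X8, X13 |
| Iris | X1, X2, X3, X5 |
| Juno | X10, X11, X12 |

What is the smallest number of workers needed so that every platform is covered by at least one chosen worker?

4

Take {Bravo, Delta, Iris, Juno}. Their union is {X1, X2, X3, X4, X5, X6, X7, X8, X9, X10, X11, X12, X13}, which is all 13 platforms.
Only Delta contains X4, so Delta is forced; the remaining 10 platforms need at least 3 more workers (each remaining worker adds at most 4) — so at least 4 workers are needed, and 4 is optimal.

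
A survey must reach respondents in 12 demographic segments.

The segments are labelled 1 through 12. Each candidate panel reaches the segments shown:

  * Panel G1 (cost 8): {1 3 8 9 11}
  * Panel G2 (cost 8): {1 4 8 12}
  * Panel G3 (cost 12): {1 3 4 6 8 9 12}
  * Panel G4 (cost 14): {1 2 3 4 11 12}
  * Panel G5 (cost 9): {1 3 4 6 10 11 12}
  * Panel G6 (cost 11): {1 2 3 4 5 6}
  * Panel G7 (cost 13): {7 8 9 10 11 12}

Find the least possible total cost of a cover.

G6, G7 together cover every segment (G6 ∪ G7 = {1, 2, 3, 4, 5, 6, 7, 8, 9, 10, 11, 12}); total cost 11 + 13 = 24.
The greedy pick G5, G1, G6, G7 costs 41; no covering selection beats 24.

24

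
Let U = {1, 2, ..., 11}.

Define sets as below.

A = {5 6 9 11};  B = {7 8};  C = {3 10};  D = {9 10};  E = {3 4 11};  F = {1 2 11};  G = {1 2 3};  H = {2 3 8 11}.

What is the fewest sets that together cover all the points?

5

A, B, C, E, and G cover everything between them: the union {1, 2, 3, 4, 5, 6, 7, 8, 9, 10, 11} is all of U.
No 4 of the 8 sets cover everything (all 70 combinations miss at least one point), so 5 is optimal.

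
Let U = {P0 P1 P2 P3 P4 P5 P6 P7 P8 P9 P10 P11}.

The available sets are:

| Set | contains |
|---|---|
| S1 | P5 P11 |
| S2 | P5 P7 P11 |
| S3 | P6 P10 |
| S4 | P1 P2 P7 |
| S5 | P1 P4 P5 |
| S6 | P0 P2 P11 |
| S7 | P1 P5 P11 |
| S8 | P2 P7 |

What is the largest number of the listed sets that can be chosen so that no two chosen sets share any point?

3

S3, S7, S8 are pairwise disjoint (S3={P6,P10}; S7={P1,P5,P11}; S8={P2,P7}).
Every remaining set overlaps one of these, and no 4 of the listed sets are pairwise disjoint, so 3 is the maximum.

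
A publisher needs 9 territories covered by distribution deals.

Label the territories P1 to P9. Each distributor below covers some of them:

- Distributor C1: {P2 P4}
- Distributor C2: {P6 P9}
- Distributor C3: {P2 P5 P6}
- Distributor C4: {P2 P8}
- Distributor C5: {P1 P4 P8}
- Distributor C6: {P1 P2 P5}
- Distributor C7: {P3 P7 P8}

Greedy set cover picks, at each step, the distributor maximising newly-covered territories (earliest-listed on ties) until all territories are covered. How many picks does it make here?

4

Greedy: pick C3 (covers 3 new) → pick C5 (covers 3 new) → pick C7 (covers 2 new) → pick C2 (covers 1 new). Total picks: 4.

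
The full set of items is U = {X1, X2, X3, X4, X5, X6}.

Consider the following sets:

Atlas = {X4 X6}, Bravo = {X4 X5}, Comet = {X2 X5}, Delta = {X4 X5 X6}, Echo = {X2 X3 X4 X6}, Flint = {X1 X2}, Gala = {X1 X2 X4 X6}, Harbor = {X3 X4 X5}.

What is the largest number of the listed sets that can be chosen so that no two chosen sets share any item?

Flint, Harbor are pairwise disjoint (Flint={X1,X2}; Harbor={X3,X4,X5}).
Every remaining set overlaps one of these, and no 3 of the listed sets are pairwise disjoint, so 2 is the maximum.

2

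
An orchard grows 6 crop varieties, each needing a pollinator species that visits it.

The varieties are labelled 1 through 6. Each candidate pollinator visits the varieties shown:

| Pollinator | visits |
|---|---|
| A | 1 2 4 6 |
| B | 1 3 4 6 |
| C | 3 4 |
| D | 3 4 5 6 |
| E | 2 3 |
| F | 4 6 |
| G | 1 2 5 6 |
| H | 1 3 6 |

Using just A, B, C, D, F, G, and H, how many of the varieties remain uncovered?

0

Union of A, B, C, D, F, G, H = {1, 2, 3, 4, 5, 6} — that's every variety, so 0 are uncovered.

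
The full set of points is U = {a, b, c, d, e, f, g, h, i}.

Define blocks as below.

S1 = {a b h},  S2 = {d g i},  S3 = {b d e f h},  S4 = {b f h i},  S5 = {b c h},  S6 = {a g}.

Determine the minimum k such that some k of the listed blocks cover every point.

Take {S3, S4, S5, S6}. Their union is {a, b, c, d, e, f, g, h, i}, which is all 9 points.
No 3 of the 6 blocks cover everything (all 20 combinations miss at least one point), so 4 is optimal.

4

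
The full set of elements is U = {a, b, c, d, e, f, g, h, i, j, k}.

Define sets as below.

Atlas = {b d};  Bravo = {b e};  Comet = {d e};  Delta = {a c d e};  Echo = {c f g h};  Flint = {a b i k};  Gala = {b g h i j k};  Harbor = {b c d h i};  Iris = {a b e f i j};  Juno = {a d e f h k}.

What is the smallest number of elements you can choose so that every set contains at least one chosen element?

3

Take T = {b, d, h}. Each listed set contains at least one of these, so T is a hitting set of size 3.
The sets Comet, Echo, Flint are pairwise disjoint, so any hitting set needs a separate element for each — at least 3. Hence 3 is optimal.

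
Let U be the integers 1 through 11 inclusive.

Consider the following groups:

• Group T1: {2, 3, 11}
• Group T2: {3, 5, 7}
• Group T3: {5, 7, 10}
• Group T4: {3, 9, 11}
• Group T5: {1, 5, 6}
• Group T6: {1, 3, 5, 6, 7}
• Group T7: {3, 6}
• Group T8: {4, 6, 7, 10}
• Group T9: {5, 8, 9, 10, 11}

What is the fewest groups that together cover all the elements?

4

T1 and T6 and T8 and T9 together: T1 ∪ T6 ∪ T8 ∪ T9 = {1, 2, 3, 4, 5, 6, 7, 8, 9, 10, 11} — every element is covered.
No 3 of the 9 groups cover everything (all 84 combinations miss at least one element), so 4 is optimal.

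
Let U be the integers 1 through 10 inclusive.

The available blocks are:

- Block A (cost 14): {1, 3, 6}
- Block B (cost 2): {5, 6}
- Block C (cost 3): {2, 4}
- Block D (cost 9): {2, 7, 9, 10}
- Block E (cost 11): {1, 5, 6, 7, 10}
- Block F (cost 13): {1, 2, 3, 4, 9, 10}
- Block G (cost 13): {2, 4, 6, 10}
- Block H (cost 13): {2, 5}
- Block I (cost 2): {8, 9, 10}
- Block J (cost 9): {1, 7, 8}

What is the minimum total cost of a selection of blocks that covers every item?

B, F, J together cover every item (B ∪ F ∪ J = {1, 2, 3, 4, 5, 6, 7, 8, 9, 10}); total cost 2 + 13 + 9 = 24.
The greedy pick I, B, C, J, F costs 29; no covering selection beats 24.

24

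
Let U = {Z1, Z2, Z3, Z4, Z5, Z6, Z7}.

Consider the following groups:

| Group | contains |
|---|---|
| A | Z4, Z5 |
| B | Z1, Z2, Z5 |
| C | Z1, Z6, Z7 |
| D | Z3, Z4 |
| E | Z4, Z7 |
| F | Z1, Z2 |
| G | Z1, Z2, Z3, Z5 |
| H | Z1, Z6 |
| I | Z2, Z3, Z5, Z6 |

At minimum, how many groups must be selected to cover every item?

C, D, and I cover everything between them: the union {Z1, Z2, Z3, Z4, Z5, Z6, Z7} is all of U.
No 2 of the 9 groups cover everything (all 36 combinations miss at least one item), so 3 is optimal.

3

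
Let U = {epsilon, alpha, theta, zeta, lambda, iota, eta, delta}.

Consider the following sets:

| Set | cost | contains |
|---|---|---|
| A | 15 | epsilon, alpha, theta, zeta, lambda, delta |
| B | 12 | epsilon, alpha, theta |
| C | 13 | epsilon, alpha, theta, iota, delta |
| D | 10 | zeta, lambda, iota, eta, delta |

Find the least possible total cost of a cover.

22

B, D together cover every element (B ∪ D = {epsilon, alpha, theta, zeta, lambda, iota, eta, delta}); total cost 12 + 10 = 22.
No covering selection has total cost below 22.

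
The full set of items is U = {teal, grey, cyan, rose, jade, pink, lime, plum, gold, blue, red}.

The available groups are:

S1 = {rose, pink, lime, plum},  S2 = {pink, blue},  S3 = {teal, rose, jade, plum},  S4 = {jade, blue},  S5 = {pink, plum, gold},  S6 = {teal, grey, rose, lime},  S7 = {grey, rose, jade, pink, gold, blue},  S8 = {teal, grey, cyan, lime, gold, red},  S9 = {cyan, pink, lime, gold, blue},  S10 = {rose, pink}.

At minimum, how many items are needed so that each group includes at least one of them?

3

The 3 items {jade, pink, lime} hit every group.
The groups S4, S5, S6 are pairwise disjoint, so any hitting set needs a separate item for each — at least 3. Hence 3 is optimal.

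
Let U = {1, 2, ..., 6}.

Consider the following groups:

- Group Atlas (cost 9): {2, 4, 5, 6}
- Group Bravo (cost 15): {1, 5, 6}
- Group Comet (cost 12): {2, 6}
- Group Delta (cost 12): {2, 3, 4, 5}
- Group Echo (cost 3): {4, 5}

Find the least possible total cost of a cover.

27

Bravo, Delta together cover every item (Bravo ∪ Delta = {1, 2, 3, 4, 5, 6}); total cost 15 + 12 = 27.
The greedy pick Echo, Atlas, Delta, Bravo costs 39; no covering selection beats 27.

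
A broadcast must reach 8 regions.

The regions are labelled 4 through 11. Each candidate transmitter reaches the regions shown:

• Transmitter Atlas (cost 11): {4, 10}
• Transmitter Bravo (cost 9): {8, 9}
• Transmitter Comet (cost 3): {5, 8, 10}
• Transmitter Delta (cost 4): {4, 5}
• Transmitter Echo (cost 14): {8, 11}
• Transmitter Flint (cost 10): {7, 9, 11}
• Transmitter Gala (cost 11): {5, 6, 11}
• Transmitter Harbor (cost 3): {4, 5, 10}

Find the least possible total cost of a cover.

Comet, Flint, Gala, Harbor together cover every region (Comet ∪ Flint ∪ Gala ∪ Harbor = {4, 5, 6, 7, 8, 9, 10, 11}); total cost 3 + 10 + 11 + 3 = 27.
No covering selection has total cost below 27.

27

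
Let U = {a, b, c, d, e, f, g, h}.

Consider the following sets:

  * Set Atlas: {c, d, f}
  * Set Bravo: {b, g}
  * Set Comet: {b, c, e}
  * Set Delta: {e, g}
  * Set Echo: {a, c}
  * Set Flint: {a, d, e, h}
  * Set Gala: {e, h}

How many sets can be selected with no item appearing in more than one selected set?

3

Bravo, Echo, Gala are pairwise disjoint (Bravo={b,g}; Echo={a,c}; Gala={e,h}).
Every remaining set overlaps one of these, and no 4 of the listed sets are pairwise disjoint, so 3 is the maximum.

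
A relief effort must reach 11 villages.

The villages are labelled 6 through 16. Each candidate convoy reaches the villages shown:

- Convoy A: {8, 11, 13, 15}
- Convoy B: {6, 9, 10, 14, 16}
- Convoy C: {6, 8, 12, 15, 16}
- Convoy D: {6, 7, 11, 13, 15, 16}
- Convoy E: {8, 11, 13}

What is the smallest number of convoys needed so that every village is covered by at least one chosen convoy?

3

B and C and D together: B ∪ C ∪ D = {6, 7, 8, 9, 10, 11, 12, 13, 14, 15, 16} — every village is covered.
Only D contains 7, so D is forced; the remaining 5 villages need at least 2 more convoys (each remaining convoy adds at most 3) — so at least 3 convoys are needed, and 3 is optimal.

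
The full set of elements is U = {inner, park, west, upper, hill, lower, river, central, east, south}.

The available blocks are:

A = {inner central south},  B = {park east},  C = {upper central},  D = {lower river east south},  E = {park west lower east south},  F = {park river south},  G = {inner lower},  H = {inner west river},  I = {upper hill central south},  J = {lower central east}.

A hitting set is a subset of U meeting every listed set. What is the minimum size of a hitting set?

The 4 elements {inner, river, central, east} hit every block.
No choice of 3 elements meets every block, so 4 is the minimum.

4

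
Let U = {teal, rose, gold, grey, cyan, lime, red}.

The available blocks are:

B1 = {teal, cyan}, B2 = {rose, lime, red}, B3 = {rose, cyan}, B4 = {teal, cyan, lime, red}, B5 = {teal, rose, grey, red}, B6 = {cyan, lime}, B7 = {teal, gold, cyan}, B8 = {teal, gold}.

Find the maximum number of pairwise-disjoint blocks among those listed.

B5, B6 are pairwise disjoint (B5={teal,rose,grey,red}; B6={cyan,lime}).
Every remaining block overlaps one of these, and no 3 of the listed blocks are pairwise disjoint, so 2 is the maximum.

2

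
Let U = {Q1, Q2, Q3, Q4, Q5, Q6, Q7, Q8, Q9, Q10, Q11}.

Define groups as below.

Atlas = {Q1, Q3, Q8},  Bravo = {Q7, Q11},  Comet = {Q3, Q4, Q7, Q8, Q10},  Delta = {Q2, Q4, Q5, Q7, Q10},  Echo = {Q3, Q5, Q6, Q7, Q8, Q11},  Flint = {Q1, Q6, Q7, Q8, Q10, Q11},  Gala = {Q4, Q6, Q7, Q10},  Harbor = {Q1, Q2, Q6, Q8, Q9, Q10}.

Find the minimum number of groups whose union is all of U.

3

Comet and Echo and Harbor together: Comet ∪ Echo ∪ Harbor = {Q1, Q2, Q3, Q4, Q5, Q6, Q7, Q8, Q9, Q10, Q11} — every point is covered.
Only Harbor contains Q9, so Harbor is forced; the remaining 5 points need at least 2 more groups (each remaining group adds at most 4) — so at least 3 groups are needed, and 3 is optimal.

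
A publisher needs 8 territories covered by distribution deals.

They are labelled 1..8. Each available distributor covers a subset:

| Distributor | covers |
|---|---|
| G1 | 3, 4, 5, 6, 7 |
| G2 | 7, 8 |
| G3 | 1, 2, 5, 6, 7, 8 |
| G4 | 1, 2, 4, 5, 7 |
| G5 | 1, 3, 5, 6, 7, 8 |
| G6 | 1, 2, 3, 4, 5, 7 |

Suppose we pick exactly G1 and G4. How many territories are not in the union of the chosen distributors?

1

Union of G1, G4 = {1, 2, 3, 4, 5, 6, 7}.
Not covered: 8 — 1 territory.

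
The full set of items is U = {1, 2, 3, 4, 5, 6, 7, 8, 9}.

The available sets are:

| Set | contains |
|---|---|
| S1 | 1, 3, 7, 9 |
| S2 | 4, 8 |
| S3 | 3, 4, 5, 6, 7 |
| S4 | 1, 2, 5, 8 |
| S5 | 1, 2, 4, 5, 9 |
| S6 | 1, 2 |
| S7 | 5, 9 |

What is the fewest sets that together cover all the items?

3

S3 and S4 and S5 together: S3 ∪ S4 ∪ S5 = {1, 2, 3, 4, 5, 6, 7, 8, 9} — every item is covered.
Only S3 contains 6, so S3 is forced; the remaining 4 items need at least 2 more sets (each remaining set adds at most 3) — so at least 3 sets are needed, and 3 is optimal.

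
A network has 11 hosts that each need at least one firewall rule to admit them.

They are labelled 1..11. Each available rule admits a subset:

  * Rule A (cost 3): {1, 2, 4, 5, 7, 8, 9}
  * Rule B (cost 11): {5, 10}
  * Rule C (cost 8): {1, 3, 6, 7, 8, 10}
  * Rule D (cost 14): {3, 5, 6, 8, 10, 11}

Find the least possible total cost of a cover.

A, D together cover every host (A ∪ D = {1, 2, 3, 4, 5, 6, 7, 8, 9, 10, 11}); total cost 3 + 14 = 17.
The greedy pick A, C, D costs 25; no covering selection beats 17.

17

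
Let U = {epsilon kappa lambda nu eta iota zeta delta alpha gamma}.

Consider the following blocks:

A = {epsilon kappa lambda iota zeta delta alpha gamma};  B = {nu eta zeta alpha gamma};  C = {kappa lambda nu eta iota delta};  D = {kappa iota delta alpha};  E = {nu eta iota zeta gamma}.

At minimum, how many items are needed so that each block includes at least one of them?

The 2 items {kappa, zeta} hit every block.
No single item lies in every block, so at least 2 are needed and 2 is optimal.

2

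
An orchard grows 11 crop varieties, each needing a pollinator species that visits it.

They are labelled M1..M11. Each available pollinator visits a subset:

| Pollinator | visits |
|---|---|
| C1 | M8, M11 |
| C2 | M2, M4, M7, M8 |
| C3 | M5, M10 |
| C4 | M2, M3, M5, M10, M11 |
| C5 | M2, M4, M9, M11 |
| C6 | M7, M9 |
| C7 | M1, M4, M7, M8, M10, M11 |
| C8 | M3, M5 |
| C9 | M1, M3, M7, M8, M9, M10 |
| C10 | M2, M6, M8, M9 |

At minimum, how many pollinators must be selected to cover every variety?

3

C4 and C7 and C10 together: C4 ∪ C7 ∪ C10 = {M1, M2, M3, M4, M5, M6, M7, M8, M9, M10, M11} — every variety is covered.
Only C10 contains M6, so C10 is forced; the remaining 7 varieties need at least 2 more pollinators (each remaining pollinator adds at most 5) — so at least 3 pollinators are needed, and 3 is optimal.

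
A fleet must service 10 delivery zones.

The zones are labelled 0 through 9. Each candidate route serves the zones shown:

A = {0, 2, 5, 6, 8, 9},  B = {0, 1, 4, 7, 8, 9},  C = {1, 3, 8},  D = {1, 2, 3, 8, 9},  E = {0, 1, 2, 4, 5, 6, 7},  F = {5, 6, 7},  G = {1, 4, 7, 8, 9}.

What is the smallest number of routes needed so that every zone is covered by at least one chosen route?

Take {D, E}. Their union is {0, 1, 2, 3, 4, 5, 6, 7, 8, 9}, which is all 10 zones.
No single route has all 10 zones (the largest, E, has 7), so 2 is optimal.

2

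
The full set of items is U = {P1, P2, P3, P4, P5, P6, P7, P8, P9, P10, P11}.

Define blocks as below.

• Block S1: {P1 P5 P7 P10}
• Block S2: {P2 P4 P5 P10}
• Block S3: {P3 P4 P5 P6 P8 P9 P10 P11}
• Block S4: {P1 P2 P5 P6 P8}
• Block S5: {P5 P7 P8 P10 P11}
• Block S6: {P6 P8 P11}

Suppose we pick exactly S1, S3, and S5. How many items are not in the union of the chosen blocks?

1

Union of S1, S3, S5 = {P1, P3, P4, P5, P6, P7, P8, P9, P10, P11}.
Not covered: P2 — 1 item.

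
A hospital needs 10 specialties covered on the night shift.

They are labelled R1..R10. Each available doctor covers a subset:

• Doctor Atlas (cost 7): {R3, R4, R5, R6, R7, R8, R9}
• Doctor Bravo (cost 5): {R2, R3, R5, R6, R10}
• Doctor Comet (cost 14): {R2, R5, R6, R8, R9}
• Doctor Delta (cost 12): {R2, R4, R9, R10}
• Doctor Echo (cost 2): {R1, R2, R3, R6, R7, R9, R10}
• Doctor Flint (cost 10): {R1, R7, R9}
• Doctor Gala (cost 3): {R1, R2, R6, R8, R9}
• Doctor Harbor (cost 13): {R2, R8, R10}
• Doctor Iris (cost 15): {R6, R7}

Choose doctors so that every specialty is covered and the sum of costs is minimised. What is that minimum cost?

9

Atlas, Echo together cover every specialty (Atlas ∪ Echo = {R1, R2, R3, R4, R5, R6, R7, R8, R9, R10}); total cost 7 + 2 = 9.
No covering selection has total cost below 9.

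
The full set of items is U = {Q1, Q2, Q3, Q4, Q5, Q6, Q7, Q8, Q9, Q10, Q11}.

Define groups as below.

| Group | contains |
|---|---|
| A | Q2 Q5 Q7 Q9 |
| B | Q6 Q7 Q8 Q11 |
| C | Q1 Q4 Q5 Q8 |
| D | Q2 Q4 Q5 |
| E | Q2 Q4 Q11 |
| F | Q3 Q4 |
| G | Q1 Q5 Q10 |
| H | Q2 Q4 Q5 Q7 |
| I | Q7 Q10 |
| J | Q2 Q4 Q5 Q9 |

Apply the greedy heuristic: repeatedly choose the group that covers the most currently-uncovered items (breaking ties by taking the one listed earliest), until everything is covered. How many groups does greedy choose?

Greedy: pick A (covers 4 new) → pick B (covers 3 new) → pick C (covers 2 new) → pick F (covers 1 new) → pick G (covers 1 new). Total picks: 5.
(The true minimum cover uses only 4 groups, so greedy is not optimal here.)

5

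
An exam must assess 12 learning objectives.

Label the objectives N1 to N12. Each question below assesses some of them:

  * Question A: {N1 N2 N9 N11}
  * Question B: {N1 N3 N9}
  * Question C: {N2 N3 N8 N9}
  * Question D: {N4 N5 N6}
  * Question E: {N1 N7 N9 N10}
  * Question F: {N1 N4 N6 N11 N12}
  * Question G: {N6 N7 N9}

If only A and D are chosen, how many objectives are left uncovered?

5

Union of A, D = {N1, N2, N4, N5, N6, N9, N11}.
Not covered: N3, N7, N8, N10, N12 — 5 objectives.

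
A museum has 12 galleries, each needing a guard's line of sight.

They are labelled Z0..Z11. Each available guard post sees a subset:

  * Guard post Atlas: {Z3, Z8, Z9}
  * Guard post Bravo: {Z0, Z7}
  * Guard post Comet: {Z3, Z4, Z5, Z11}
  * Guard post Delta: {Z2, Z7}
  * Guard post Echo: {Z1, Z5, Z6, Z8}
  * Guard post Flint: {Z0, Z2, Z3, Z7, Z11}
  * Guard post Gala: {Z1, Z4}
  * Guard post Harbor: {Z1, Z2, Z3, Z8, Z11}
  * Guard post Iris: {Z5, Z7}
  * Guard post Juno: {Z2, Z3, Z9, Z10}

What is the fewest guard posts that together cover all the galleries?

Take {Bravo, Comet, Echo, Juno}. Their union is {Z0, Z1, Z2, Z3, Z4, Z5, Z6, Z7, Z8, Z9, Z10, Z11}, which is all 12 galleries.
No 3 of the 10 guard posts cover everything (all 120 combinations miss at least one gallery), so 4 is optimal.

4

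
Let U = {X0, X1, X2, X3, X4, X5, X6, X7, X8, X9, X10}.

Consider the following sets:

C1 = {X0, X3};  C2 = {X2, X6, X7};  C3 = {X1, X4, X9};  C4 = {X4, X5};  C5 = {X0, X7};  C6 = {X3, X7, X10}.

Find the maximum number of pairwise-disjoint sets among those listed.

C1, C2, C3 are pairwise disjoint (C1={X0,X3}; C2={X2,X6,X7}; C3={X1,X4,X9}).
Every remaining set overlaps one of these, and no 4 of the listed sets are pairwise disjoint, so 3 is the maximum.

3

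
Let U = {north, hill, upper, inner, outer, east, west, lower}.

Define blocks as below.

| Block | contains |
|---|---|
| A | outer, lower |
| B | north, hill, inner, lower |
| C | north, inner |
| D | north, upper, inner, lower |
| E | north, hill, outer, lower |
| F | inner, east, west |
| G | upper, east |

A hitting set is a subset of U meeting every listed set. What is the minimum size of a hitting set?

Take H = {north, east, lower}. Each listed block contains at least one of these, so H is a hitting set of size 3.
The blocks A, C, G are pairwise disjoint, so any hitting set needs a separate item for each — at least 3. Hence 3 is optimal.

3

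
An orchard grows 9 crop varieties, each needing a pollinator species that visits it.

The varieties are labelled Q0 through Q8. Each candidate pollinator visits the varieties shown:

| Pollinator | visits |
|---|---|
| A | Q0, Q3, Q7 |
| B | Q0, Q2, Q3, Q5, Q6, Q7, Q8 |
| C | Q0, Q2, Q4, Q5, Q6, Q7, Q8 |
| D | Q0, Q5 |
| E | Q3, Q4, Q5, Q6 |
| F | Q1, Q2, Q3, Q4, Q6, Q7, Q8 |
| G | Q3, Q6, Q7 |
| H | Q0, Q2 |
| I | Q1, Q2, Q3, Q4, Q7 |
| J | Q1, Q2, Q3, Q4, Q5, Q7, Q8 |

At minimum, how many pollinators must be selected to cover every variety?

D and F together: D ∪ F = {Q0, Q1, Q2, Q3, Q4, Q5, Q6, Q7, Q8} — every variety is covered.
No single pollinator has all 9 varieties (the largest, B, has 7), so 2 is optimal.

2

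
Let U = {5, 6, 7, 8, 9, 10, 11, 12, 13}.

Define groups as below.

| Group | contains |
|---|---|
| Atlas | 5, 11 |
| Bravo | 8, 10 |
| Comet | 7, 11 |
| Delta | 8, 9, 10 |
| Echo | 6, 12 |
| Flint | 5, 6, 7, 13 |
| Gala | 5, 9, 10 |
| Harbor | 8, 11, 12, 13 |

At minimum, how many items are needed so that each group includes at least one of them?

3

H = {6, 10, 11} meets every group (each contains at least one member of H), and |H| = 3.
The groups Comet, Delta, Echo are pairwise disjoint, so any hitting set needs a separate item for each — at least 3. Hence 3 is optimal.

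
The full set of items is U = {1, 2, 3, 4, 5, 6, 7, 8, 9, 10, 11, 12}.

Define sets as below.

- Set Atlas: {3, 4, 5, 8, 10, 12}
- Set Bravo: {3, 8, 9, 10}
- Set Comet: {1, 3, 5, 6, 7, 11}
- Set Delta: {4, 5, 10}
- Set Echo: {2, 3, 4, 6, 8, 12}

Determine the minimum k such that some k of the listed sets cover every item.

Bravo and Comet and Echo together: Bravo ∪ Comet ∪ Echo = {1, 2, 3, 4, 5, 6, 7, 8, 9, 10, 11, 12} — every item is covered.
Only Comet contains 1, so Comet is forced; the remaining 6 items need at least 2 more sets (each remaining set adds at most 4) — so at least 3 sets are needed, and 3 is optimal.

3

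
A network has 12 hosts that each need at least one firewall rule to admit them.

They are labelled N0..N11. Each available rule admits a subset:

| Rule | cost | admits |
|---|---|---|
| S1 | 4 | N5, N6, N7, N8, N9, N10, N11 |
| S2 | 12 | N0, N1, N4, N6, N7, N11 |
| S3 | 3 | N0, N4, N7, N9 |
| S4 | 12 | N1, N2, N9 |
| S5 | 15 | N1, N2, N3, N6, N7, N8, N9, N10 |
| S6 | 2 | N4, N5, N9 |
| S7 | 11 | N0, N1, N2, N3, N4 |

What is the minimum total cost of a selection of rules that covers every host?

15

S1, S7 together cover every host (S1 ∪ S7 = {N0, N1, N2, N3, N4, N5, N6, N7, N8, N9, N10, N11}); total cost 4 + 11 = 15.
The greedy pick S1, S3, S7 costs 18; no covering selection beats 15.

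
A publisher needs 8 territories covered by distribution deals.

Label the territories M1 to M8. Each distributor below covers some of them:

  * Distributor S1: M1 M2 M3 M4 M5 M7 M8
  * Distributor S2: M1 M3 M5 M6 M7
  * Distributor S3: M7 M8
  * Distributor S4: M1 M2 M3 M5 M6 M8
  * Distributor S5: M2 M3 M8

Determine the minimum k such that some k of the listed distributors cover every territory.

2

Take {S1, S2}. Their union is {M1, M2, M3, M4, M5, M6, M7, M8}, which is all 8 territories.
No single distributor has all 8 territories (the largest, S1, has 7), so 2 is optimal.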